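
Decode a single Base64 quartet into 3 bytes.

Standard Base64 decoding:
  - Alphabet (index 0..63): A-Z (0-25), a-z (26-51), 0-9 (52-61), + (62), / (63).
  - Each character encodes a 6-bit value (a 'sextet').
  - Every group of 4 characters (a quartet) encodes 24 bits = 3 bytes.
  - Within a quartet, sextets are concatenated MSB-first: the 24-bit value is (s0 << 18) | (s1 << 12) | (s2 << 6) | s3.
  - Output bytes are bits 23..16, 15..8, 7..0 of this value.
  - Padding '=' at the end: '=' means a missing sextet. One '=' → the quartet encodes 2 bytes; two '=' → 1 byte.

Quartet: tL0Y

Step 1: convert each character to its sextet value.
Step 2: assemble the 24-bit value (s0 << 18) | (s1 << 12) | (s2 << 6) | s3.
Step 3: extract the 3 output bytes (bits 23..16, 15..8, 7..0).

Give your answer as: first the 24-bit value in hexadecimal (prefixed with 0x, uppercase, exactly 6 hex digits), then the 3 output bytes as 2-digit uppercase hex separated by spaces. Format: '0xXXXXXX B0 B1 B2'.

Answer: 0xB4BD18 B4 BD 18

Derivation:
Sextets: t=45, L=11, 0=52, Y=24
24-bit: (45<<18) | (11<<12) | (52<<6) | 24
      = 0xB40000 | 0x00B000 | 0x000D00 | 0x000018
      = 0xB4BD18
Bytes: (v>>16)&0xFF=B4, (v>>8)&0xFF=BD, v&0xFF=18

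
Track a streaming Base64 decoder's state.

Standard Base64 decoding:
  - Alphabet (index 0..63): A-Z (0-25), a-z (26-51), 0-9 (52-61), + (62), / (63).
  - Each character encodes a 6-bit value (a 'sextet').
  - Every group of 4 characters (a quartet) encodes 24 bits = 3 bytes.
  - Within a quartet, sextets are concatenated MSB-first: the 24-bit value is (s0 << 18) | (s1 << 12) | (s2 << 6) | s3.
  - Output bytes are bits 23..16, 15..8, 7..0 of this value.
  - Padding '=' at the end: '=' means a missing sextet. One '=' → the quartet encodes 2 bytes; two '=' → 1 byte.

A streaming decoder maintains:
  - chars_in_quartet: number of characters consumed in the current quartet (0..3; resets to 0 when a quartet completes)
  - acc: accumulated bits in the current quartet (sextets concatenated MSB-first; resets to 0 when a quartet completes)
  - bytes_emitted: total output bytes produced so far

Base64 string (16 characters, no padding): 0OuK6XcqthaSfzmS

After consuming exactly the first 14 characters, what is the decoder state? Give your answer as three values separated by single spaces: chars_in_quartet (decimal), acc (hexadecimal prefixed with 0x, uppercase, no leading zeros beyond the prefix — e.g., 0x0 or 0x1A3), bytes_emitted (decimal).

After char 0 ('0'=52): chars_in_quartet=1 acc=0x34 bytes_emitted=0
After char 1 ('O'=14): chars_in_quartet=2 acc=0xD0E bytes_emitted=0
After char 2 ('u'=46): chars_in_quartet=3 acc=0x343AE bytes_emitted=0
After char 3 ('K'=10): chars_in_quartet=4 acc=0xD0EB8A -> emit D0 EB 8A, reset; bytes_emitted=3
After char 4 ('6'=58): chars_in_quartet=1 acc=0x3A bytes_emitted=3
After char 5 ('X'=23): chars_in_quartet=2 acc=0xE97 bytes_emitted=3
After char 6 ('c'=28): chars_in_quartet=3 acc=0x3A5DC bytes_emitted=3
After char 7 ('q'=42): chars_in_quartet=4 acc=0xE9772A -> emit E9 77 2A, reset; bytes_emitted=6
After char 8 ('t'=45): chars_in_quartet=1 acc=0x2D bytes_emitted=6
After char 9 ('h'=33): chars_in_quartet=2 acc=0xB61 bytes_emitted=6
After char 10 ('a'=26): chars_in_quartet=3 acc=0x2D85A bytes_emitted=6
After char 11 ('S'=18): chars_in_quartet=4 acc=0xB61692 -> emit B6 16 92, reset; bytes_emitted=9
After char 12 ('f'=31): chars_in_quartet=1 acc=0x1F bytes_emitted=9
After char 13 ('z'=51): chars_in_quartet=2 acc=0x7F3 bytes_emitted=9

Answer: 2 0x7F3 9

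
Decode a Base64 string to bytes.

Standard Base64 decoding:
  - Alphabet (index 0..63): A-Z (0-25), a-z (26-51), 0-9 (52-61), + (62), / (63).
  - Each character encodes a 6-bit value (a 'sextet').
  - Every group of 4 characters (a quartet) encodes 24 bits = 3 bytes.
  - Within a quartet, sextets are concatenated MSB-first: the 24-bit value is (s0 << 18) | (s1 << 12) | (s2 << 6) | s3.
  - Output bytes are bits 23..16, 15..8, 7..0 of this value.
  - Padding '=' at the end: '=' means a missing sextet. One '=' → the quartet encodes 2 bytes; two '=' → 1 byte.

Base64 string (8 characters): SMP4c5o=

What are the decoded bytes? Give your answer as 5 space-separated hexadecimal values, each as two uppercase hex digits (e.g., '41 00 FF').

After char 0 ('S'=18): chars_in_quartet=1 acc=0x12 bytes_emitted=0
After char 1 ('M'=12): chars_in_quartet=2 acc=0x48C bytes_emitted=0
After char 2 ('P'=15): chars_in_quartet=3 acc=0x1230F bytes_emitted=0
After char 3 ('4'=56): chars_in_quartet=4 acc=0x48C3F8 -> emit 48 C3 F8, reset; bytes_emitted=3
After char 4 ('c'=28): chars_in_quartet=1 acc=0x1C bytes_emitted=3
After char 5 ('5'=57): chars_in_quartet=2 acc=0x739 bytes_emitted=3
After char 6 ('o'=40): chars_in_quartet=3 acc=0x1CE68 bytes_emitted=3
Padding '=': partial quartet acc=0x1CE68 -> emit 73 9A; bytes_emitted=5

Answer: 48 C3 F8 73 9A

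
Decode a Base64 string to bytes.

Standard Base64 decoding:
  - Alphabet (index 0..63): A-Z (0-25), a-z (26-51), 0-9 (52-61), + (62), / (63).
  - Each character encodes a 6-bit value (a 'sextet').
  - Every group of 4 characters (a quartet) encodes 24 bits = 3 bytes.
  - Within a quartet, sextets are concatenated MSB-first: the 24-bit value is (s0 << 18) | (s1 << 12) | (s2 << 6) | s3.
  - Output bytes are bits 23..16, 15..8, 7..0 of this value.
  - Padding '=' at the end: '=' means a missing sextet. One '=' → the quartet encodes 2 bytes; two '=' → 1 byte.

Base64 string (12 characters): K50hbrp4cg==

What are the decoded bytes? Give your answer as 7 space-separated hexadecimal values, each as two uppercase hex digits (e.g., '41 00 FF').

After char 0 ('K'=10): chars_in_quartet=1 acc=0xA bytes_emitted=0
After char 1 ('5'=57): chars_in_quartet=2 acc=0x2B9 bytes_emitted=0
After char 2 ('0'=52): chars_in_quartet=3 acc=0xAE74 bytes_emitted=0
After char 3 ('h'=33): chars_in_quartet=4 acc=0x2B9D21 -> emit 2B 9D 21, reset; bytes_emitted=3
After char 4 ('b'=27): chars_in_quartet=1 acc=0x1B bytes_emitted=3
After char 5 ('r'=43): chars_in_quartet=2 acc=0x6EB bytes_emitted=3
After char 6 ('p'=41): chars_in_quartet=3 acc=0x1BAE9 bytes_emitted=3
After char 7 ('4'=56): chars_in_quartet=4 acc=0x6EBA78 -> emit 6E BA 78, reset; bytes_emitted=6
After char 8 ('c'=28): chars_in_quartet=1 acc=0x1C bytes_emitted=6
After char 9 ('g'=32): chars_in_quartet=2 acc=0x720 bytes_emitted=6
Padding '==': partial quartet acc=0x720 -> emit 72; bytes_emitted=7

Answer: 2B 9D 21 6E BA 78 72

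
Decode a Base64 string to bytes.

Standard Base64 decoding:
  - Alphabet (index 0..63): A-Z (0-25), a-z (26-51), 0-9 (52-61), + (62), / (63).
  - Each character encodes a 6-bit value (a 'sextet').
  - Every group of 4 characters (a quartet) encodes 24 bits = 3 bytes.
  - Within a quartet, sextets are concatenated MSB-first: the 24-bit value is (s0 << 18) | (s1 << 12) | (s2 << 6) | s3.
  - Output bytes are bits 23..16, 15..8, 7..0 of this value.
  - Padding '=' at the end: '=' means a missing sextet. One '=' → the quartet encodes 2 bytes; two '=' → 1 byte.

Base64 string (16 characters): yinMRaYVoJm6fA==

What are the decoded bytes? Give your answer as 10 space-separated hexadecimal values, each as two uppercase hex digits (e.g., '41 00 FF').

After char 0 ('y'=50): chars_in_quartet=1 acc=0x32 bytes_emitted=0
After char 1 ('i'=34): chars_in_quartet=2 acc=0xCA2 bytes_emitted=0
After char 2 ('n'=39): chars_in_quartet=3 acc=0x328A7 bytes_emitted=0
After char 3 ('M'=12): chars_in_quartet=4 acc=0xCA29CC -> emit CA 29 CC, reset; bytes_emitted=3
After char 4 ('R'=17): chars_in_quartet=1 acc=0x11 bytes_emitted=3
After char 5 ('a'=26): chars_in_quartet=2 acc=0x45A bytes_emitted=3
After char 6 ('Y'=24): chars_in_quartet=3 acc=0x11698 bytes_emitted=3
After char 7 ('V'=21): chars_in_quartet=4 acc=0x45A615 -> emit 45 A6 15, reset; bytes_emitted=6
After char 8 ('o'=40): chars_in_quartet=1 acc=0x28 bytes_emitted=6
After char 9 ('J'=9): chars_in_quartet=2 acc=0xA09 bytes_emitted=6
After char 10 ('m'=38): chars_in_quartet=3 acc=0x28266 bytes_emitted=6
After char 11 ('6'=58): chars_in_quartet=4 acc=0xA099BA -> emit A0 99 BA, reset; bytes_emitted=9
After char 12 ('f'=31): chars_in_quartet=1 acc=0x1F bytes_emitted=9
After char 13 ('A'=0): chars_in_quartet=2 acc=0x7C0 bytes_emitted=9
Padding '==': partial quartet acc=0x7C0 -> emit 7C; bytes_emitted=10

Answer: CA 29 CC 45 A6 15 A0 99 BA 7C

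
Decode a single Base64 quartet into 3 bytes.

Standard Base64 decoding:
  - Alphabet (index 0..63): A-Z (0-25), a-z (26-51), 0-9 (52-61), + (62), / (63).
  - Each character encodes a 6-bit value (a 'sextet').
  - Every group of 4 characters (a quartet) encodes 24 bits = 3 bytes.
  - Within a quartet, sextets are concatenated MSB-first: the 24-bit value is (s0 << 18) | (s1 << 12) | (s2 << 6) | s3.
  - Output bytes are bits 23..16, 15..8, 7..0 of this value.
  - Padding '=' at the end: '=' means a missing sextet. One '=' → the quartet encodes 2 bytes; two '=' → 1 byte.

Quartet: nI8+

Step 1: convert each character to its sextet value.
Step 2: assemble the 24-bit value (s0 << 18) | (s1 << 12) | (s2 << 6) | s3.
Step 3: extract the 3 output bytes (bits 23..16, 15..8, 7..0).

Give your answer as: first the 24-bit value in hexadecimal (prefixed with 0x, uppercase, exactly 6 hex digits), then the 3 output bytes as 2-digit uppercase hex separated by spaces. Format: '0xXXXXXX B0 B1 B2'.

Answer: 0x9C8F3E 9C 8F 3E

Derivation:
Sextets: n=39, I=8, 8=60, +=62
24-bit: (39<<18) | (8<<12) | (60<<6) | 62
      = 0x9C0000 | 0x008000 | 0x000F00 | 0x00003E
      = 0x9C8F3E
Bytes: (v>>16)&0xFF=9C, (v>>8)&0xFF=8F, v&0xFF=3E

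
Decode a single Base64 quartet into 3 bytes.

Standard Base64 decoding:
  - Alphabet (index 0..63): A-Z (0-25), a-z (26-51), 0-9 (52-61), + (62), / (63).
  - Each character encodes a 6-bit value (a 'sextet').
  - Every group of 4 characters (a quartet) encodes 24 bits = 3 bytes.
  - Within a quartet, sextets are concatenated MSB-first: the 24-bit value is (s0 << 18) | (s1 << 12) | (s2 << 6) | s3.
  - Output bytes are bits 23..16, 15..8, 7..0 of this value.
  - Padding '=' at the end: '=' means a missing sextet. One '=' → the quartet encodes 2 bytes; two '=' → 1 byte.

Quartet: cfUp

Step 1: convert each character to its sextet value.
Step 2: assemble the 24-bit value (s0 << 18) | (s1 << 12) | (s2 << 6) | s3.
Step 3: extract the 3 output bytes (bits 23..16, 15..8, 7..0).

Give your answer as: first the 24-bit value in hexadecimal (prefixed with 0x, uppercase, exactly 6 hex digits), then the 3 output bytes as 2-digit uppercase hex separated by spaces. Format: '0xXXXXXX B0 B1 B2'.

Answer: 0x71F529 71 F5 29

Derivation:
Sextets: c=28, f=31, U=20, p=41
24-bit: (28<<18) | (31<<12) | (20<<6) | 41
      = 0x700000 | 0x01F000 | 0x000500 | 0x000029
      = 0x71F529
Bytes: (v>>16)&0xFF=71, (v>>8)&0xFF=F5, v&0xFF=29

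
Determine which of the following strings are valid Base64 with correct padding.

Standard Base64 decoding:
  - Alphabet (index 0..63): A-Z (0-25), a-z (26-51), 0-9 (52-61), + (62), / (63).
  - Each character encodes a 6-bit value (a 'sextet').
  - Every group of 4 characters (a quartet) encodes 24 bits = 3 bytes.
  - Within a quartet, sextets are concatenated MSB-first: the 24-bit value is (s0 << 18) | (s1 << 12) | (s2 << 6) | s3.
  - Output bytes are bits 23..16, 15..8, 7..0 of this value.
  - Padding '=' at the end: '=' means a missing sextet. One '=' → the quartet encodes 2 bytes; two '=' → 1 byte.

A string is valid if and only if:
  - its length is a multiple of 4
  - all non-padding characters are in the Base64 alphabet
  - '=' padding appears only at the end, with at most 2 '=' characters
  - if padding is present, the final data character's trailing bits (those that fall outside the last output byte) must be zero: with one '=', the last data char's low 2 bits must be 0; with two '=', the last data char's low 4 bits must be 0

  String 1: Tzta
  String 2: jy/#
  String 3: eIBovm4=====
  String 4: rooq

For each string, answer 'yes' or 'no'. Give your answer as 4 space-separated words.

String 1: 'Tzta' → valid
String 2: 'jy/#' → invalid (bad char(s): ['#'])
String 3: 'eIBovm4=====' → invalid (5 pad chars (max 2))
String 4: 'rooq' → valid

Answer: yes no no yes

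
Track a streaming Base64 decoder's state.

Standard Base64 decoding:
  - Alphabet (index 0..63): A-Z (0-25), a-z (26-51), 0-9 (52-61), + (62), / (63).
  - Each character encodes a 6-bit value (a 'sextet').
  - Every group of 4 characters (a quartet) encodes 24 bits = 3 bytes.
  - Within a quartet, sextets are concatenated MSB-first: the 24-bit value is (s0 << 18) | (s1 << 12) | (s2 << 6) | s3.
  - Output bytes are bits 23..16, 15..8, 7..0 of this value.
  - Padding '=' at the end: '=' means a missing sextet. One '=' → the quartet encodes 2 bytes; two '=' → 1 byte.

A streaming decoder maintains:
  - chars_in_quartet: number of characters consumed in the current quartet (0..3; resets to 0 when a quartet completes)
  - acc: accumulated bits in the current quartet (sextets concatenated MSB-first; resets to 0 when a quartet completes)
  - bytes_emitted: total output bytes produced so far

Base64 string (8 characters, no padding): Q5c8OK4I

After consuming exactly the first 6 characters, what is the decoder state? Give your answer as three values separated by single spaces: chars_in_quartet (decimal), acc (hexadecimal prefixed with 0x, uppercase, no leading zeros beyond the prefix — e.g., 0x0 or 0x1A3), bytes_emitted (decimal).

After char 0 ('Q'=16): chars_in_quartet=1 acc=0x10 bytes_emitted=0
After char 1 ('5'=57): chars_in_quartet=2 acc=0x439 bytes_emitted=0
After char 2 ('c'=28): chars_in_quartet=3 acc=0x10E5C bytes_emitted=0
After char 3 ('8'=60): chars_in_quartet=4 acc=0x43973C -> emit 43 97 3C, reset; bytes_emitted=3
After char 4 ('O'=14): chars_in_quartet=1 acc=0xE bytes_emitted=3
After char 5 ('K'=10): chars_in_quartet=2 acc=0x38A bytes_emitted=3

Answer: 2 0x38A 3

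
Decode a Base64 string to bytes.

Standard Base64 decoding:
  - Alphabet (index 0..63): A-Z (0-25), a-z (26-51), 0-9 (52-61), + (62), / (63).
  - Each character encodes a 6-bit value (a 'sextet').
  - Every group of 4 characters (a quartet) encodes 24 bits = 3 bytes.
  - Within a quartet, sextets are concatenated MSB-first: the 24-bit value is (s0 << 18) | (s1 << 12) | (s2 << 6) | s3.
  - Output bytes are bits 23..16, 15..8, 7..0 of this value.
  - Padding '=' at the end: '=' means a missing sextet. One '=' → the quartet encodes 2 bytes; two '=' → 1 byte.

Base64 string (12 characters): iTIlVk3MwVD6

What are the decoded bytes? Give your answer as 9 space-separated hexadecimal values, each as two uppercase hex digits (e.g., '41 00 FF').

Answer: 89 32 25 56 4D CC C1 50 FA

Derivation:
After char 0 ('i'=34): chars_in_quartet=1 acc=0x22 bytes_emitted=0
After char 1 ('T'=19): chars_in_quartet=2 acc=0x893 bytes_emitted=0
After char 2 ('I'=8): chars_in_quartet=3 acc=0x224C8 bytes_emitted=0
After char 3 ('l'=37): chars_in_quartet=4 acc=0x893225 -> emit 89 32 25, reset; bytes_emitted=3
After char 4 ('V'=21): chars_in_quartet=1 acc=0x15 bytes_emitted=3
After char 5 ('k'=36): chars_in_quartet=2 acc=0x564 bytes_emitted=3
After char 6 ('3'=55): chars_in_quartet=3 acc=0x15937 bytes_emitted=3
After char 7 ('M'=12): chars_in_quartet=4 acc=0x564DCC -> emit 56 4D CC, reset; bytes_emitted=6
After char 8 ('w'=48): chars_in_quartet=1 acc=0x30 bytes_emitted=6
After char 9 ('V'=21): chars_in_quartet=2 acc=0xC15 bytes_emitted=6
After char 10 ('D'=3): chars_in_quartet=3 acc=0x30543 bytes_emitted=6
After char 11 ('6'=58): chars_in_quartet=4 acc=0xC150FA -> emit C1 50 FA, reset; bytes_emitted=9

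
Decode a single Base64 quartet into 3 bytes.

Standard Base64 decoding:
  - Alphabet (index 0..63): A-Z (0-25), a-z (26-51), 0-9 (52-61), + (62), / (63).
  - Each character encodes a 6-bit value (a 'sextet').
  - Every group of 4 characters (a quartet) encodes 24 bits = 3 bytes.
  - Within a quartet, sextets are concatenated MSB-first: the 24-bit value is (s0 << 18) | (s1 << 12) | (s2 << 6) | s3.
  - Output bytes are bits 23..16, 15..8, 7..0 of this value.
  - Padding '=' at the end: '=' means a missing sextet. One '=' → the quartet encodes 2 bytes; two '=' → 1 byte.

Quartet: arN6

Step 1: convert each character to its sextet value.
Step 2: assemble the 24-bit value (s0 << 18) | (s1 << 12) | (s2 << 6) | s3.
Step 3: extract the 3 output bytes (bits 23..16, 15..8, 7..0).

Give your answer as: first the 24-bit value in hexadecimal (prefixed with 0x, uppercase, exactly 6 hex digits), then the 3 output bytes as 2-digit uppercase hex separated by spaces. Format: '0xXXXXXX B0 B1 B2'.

Answer: 0x6AB37A 6A B3 7A

Derivation:
Sextets: a=26, r=43, N=13, 6=58
24-bit: (26<<18) | (43<<12) | (13<<6) | 58
      = 0x680000 | 0x02B000 | 0x000340 | 0x00003A
      = 0x6AB37A
Bytes: (v>>16)&0xFF=6A, (v>>8)&0xFF=B3, v&0xFF=7A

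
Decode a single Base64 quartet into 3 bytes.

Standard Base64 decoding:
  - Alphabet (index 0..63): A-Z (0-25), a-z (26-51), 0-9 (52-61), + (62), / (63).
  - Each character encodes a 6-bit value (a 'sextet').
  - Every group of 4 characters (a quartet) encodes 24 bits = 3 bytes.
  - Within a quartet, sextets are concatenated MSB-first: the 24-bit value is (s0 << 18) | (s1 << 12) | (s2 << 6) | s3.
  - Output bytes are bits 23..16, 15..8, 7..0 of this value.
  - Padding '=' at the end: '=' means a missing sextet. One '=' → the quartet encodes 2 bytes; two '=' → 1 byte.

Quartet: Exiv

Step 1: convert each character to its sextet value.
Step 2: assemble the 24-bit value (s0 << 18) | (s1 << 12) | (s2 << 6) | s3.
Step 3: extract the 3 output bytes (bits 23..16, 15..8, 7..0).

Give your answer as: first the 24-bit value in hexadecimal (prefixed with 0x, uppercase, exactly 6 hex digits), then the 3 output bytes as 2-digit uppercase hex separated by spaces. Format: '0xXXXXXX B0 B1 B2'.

Sextets: E=4, x=49, i=34, v=47
24-bit: (4<<18) | (49<<12) | (34<<6) | 47
      = 0x100000 | 0x031000 | 0x000880 | 0x00002F
      = 0x1318AF
Bytes: (v>>16)&0xFF=13, (v>>8)&0xFF=18, v&0xFF=AF

Answer: 0x1318AF 13 18 AF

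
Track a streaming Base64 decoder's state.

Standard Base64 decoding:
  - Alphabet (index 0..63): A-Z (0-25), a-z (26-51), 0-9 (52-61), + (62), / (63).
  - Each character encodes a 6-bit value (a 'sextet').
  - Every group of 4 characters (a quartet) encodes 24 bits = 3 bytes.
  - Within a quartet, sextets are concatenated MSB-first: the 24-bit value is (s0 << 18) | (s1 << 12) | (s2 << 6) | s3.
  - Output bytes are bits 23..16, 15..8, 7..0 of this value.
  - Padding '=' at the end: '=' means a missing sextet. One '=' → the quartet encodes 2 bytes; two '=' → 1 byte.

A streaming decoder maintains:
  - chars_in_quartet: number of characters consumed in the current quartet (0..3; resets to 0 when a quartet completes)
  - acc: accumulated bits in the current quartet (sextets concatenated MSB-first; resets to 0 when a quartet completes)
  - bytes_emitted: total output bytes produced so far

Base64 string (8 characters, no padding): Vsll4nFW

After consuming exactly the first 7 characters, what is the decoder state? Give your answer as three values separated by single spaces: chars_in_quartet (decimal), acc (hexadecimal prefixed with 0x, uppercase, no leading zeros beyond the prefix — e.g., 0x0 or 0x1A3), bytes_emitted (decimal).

Answer: 3 0x389C5 3

Derivation:
After char 0 ('V'=21): chars_in_quartet=1 acc=0x15 bytes_emitted=0
After char 1 ('s'=44): chars_in_quartet=2 acc=0x56C bytes_emitted=0
After char 2 ('l'=37): chars_in_quartet=3 acc=0x15B25 bytes_emitted=0
After char 3 ('l'=37): chars_in_quartet=4 acc=0x56C965 -> emit 56 C9 65, reset; bytes_emitted=3
After char 4 ('4'=56): chars_in_quartet=1 acc=0x38 bytes_emitted=3
After char 5 ('n'=39): chars_in_quartet=2 acc=0xE27 bytes_emitted=3
After char 6 ('F'=5): chars_in_quartet=3 acc=0x389C5 bytes_emitted=3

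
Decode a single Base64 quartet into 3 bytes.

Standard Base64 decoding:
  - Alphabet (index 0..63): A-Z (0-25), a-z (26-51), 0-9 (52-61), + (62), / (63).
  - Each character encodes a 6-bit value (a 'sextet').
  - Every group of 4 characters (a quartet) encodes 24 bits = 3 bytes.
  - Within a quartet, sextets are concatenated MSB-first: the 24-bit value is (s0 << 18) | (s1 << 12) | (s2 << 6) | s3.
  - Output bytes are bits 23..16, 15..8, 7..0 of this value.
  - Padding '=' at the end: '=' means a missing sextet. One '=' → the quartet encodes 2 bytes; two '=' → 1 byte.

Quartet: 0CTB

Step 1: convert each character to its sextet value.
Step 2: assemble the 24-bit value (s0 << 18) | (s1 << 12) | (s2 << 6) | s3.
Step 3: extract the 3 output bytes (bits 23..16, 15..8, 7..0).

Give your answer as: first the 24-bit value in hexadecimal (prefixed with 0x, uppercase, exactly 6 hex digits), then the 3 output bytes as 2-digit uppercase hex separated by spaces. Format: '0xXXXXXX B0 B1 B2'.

Answer: 0xD024C1 D0 24 C1

Derivation:
Sextets: 0=52, C=2, T=19, B=1
24-bit: (52<<18) | (2<<12) | (19<<6) | 1
      = 0xD00000 | 0x002000 | 0x0004C0 | 0x000001
      = 0xD024C1
Bytes: (v>>16)&0xFF=D0, (v>>8)&0xFF=24, v&0xFF=C1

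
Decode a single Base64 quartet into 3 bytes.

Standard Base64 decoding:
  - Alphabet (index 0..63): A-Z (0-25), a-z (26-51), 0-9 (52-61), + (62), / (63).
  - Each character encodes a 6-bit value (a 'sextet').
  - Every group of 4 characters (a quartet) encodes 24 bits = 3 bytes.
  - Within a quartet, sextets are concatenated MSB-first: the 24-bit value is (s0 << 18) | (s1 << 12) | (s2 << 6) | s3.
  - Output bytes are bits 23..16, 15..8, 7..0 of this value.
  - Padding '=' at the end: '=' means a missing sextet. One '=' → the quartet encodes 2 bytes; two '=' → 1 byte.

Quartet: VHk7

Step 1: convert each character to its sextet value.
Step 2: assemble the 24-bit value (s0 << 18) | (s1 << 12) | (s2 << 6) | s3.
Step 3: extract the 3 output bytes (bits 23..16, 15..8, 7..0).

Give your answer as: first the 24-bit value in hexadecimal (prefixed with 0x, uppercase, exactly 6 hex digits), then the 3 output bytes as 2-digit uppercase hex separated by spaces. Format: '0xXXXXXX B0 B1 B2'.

Answer: 0x54793B 54 79 3B

Derivation:
Sextets: V=21, H=7, k=36, 7=59
24-bit: (21<<18) | (7<<12) | (36<<6) | 59
      = 0x540000 | 0x007000 | 0x000900 | 0x00003B
      = 0x54793B
Bytes: (v>>16)&0xFF=54, (v>>8)&0xFF=79, v&0xFF=3B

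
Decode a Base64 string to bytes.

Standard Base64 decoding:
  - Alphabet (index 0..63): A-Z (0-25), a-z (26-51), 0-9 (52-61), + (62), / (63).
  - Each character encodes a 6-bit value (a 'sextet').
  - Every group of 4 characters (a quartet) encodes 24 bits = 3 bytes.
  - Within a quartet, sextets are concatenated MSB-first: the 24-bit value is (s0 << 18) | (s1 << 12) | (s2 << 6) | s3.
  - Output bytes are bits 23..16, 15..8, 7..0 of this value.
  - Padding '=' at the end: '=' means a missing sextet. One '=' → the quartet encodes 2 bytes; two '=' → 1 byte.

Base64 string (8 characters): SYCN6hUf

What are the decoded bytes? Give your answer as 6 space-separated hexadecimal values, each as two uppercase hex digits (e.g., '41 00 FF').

Answer: 49 80 8D EA 15 1F

Derivation:
After char 0 ('S'=18): chars_in_quartet=1 acc=0x12 bytes_emitted=0
After char 1 ('Y'=24): chars_in_quartet=2 acc=0x498 bytes_emitted=0
After char 2 ('C'=2): chars_in_quartet=3 acc=0x12602 bytes_emitted=0
After char 3 ('N'=13): chars_in_quartet=4 acc=0x49808D -> emit 49 80 8D, reset; bytes_emitted=3
After char 4 ('6'=58): chars_in_quartet=1 acc=0x3A bytes_emitted=3
After char 5 ('h'=33): chars_in_quartet=2 acc=0xEA1 bytes_emitted=3
After char 6 ('U'=20): chars_in_quartet=3 acc=0x3A854 bytes_emitted=3
After char 7 ('f'=31): chars_in_quartet=4 acc=0xEA151F -> emit EA 15 1F, reset; bytes_emitted=6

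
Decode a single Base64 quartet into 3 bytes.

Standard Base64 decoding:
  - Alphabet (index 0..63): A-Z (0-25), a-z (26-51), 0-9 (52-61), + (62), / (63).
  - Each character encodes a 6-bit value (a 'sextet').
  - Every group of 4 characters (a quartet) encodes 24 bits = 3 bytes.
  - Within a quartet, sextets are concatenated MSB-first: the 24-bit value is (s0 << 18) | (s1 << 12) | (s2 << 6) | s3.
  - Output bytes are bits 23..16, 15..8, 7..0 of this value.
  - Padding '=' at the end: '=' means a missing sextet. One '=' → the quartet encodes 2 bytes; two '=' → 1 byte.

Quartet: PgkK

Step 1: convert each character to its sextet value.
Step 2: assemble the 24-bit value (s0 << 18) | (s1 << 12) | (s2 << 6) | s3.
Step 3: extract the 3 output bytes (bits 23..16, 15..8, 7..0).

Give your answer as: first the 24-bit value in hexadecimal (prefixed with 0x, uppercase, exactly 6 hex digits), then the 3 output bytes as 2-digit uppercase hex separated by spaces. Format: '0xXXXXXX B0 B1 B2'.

Answer: 0x3E090A 3E 09 0A

Derivation:
Sextets: P=15, g=32, k=36, K=10
24-bit: (15<<18) | (32<<12) | (36<<6) | 10
      = 0x3C0000 | 0x020000 | 0x000900 | 0x00000A
      = 0x3E090A
Bytes: (v>>16)&0xFF=3E, (v>>8)&0xFF=09, v&0xFF=0A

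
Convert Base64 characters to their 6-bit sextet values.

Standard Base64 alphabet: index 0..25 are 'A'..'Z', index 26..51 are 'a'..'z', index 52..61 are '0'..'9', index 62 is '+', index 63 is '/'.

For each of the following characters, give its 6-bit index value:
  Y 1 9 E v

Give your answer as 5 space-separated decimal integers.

'Y': A..Z range, ord('Y') − ord('A') = 24
'1': 0..9 range, 52 + ord('1') − ord('0') = 53
'9': 0..9 range, 52 + ord('9') − ord('0') = 61
'E': A..Z range, ord('E') − ord('A') = 4
'v': a..z range, 26 + ord('v') − ord('a') = 47

Answer: 24 53 61 4 47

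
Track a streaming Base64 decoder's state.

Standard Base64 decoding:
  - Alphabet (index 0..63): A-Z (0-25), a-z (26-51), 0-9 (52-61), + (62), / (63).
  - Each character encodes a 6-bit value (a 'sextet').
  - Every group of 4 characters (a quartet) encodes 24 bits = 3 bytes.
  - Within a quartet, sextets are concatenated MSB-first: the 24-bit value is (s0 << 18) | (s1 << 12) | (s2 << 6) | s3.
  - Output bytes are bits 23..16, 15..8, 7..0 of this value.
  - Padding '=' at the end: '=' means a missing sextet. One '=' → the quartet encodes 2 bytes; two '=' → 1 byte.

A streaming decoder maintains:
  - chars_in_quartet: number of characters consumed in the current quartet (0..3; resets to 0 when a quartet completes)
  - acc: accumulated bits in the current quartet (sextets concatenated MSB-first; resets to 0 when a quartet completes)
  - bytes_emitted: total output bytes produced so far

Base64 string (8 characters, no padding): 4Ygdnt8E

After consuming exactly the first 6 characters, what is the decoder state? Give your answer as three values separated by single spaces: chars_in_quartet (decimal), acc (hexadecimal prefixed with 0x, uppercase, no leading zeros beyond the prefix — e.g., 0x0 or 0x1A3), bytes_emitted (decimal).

After char 0 ('4'=56): chars_in_quartet=1 acc=0x38 bytes_emitted=0
After char 1 ('Y'=24): chars_in_quartet=2 acc=0xE18 bytes_emitted=0
After char 2 ('g'=32): chars_in_quartet=3 acc=0x38620 bytes_emitted=0
After char 3 ('d'=29): chars_in_quartet=4 acc=0xE1881D -> emit E1 88 1D, reset; bytes_emitted=3
After char 4 ('n'=39): chars_in_quartet=1 acc=0x27 bytes_emitted=3
After char 5 ('t'=45): chars_in_quartet=2 acc=0x9ED bytes_emitted=3

Answer: 2 0x9ED 3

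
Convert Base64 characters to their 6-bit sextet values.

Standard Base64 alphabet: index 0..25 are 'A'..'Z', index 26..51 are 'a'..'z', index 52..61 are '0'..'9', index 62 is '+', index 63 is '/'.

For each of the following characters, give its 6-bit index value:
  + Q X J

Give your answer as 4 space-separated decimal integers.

'+': index 62
'Q': A..Z range, ord('Q') − ord('A') = 16
'X': A..Z range, ord('X') − ord('A') = 23
'J': A..Z range, ord('J') − ord('A') = 9

Answer: 62 16 23 9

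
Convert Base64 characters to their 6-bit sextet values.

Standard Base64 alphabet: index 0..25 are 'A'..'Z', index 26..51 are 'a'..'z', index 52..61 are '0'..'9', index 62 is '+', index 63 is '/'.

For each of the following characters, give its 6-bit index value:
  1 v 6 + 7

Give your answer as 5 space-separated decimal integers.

'1': 0..9 range, 52 + ord('1') − ord('0') = 53
'v': a..z range, 26 + ord('v') − ord('a') = 47
'6': 0..9 range, 52 + ord('6') − ord('0') = 58
'+': index 62
'7': 0..9 range, 52 + ord('7') − ord('0') = 59

Answer: 53 47 58 62 59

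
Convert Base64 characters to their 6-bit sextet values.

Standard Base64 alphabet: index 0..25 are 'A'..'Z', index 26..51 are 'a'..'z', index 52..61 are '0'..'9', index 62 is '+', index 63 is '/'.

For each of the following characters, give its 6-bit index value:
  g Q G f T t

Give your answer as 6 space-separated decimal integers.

'g': a..z range, 26 + ord('g') − ord('a') = 32
'Q': A..Z range, ord('Q') − ord('A') = 16
'G': A..Z range, ord('G') − ord('A') = 6
'f': a..z range, 26 + ord('f') − ord('a') = 31
'T': A..Z range, ord('T') − ord('A') = 19
't': a..z range, 26 + ord('t') − ord('a') = 45

Answer: 32 16 6 31 19 45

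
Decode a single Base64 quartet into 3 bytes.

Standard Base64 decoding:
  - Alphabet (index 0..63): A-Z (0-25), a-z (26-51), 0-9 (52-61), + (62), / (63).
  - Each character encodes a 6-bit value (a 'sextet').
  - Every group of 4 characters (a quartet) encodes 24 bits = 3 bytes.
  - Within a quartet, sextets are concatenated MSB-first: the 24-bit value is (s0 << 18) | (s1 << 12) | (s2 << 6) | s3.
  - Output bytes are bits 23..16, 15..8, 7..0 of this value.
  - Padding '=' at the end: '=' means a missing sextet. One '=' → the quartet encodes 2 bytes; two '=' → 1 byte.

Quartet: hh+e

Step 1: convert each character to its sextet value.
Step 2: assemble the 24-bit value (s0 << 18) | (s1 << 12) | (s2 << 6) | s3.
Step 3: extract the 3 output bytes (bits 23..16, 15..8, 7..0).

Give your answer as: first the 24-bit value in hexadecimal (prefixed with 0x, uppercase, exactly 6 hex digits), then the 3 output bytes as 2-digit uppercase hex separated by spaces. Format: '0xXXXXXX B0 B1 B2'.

Answer: 0x861F9E 86 1F 9E

Derivation:
Sextets: h=33, h=33, +=62, e=30
24-bit: (33<<18) | (33<<12) | (62<<6) | 30
      = 0x840000 | 0x021000 | 0x000F80 | 0x00001E
      = 0x861F9E
Bytes: (v>>16)&0xFF=86, (v>>8)&0xFF=1F, v&0xFF=9E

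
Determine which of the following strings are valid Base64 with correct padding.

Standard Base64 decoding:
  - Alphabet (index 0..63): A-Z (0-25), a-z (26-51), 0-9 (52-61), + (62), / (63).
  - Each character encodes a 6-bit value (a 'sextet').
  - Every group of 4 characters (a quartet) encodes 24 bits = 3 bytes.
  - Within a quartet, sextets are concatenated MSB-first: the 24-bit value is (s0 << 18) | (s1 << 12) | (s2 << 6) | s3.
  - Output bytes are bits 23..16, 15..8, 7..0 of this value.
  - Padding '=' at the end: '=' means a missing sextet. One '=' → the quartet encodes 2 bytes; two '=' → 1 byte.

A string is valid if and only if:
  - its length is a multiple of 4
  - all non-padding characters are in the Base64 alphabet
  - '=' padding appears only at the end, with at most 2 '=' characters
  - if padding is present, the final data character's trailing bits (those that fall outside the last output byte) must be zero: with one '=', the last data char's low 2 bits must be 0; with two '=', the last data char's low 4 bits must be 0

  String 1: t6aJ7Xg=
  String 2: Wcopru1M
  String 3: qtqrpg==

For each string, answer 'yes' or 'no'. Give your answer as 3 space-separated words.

String 1: 't6aJ7Xg=' → valid
String 2: 'Wcopru1M' → valid
String 3: 'qtqrpg==' → valid

Answer: yes yes yes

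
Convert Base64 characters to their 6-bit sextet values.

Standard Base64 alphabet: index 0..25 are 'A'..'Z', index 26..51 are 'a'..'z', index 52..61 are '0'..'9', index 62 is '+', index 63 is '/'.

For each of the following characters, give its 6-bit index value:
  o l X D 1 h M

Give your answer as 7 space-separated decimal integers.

'o': a..z range, 26 + ord('o') − ord('a') = 40
'l': a..z range, 26 + ord('l') − ord('a') = 37
'X': A..Z range, ord('X') − ord('A') = 23
'D': A..Z range, ord('D') − ord('A') = 3
'1': 0..9 range, 52 + ord('1') − ord('0') = 53
'h': a..z range, 26 + ord('h') − ord('a') = 33
'M': A..Z range, ord('M') − ord('A') = 12

Answer: 40 37 23 3 53 33 12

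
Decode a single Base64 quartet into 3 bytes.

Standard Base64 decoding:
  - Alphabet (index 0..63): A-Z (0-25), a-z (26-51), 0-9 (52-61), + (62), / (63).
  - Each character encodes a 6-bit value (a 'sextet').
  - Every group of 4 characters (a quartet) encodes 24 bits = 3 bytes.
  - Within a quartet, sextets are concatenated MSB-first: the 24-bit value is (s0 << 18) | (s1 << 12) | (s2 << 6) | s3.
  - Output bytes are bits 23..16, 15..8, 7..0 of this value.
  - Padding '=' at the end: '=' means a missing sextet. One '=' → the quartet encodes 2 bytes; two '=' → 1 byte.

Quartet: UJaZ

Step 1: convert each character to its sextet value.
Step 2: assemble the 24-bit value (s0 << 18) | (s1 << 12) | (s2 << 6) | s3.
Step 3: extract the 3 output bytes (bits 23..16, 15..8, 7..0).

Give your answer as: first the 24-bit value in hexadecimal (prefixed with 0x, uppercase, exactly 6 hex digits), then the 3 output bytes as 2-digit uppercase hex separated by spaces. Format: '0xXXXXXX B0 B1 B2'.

Sextets: U=20, J=9, a=26, Z=25
24-bit: (20<<18) | (9<<12) | (26<<6) | 25
      = 0x500000 | 0x009000 | 0x000680 | 0x000019
      = 0x509699
Bytes: (v>>16)&0xFF=50, (v>>8)&0xFF=96, v&0xFF=99

Answer: 0x509699 50 96 99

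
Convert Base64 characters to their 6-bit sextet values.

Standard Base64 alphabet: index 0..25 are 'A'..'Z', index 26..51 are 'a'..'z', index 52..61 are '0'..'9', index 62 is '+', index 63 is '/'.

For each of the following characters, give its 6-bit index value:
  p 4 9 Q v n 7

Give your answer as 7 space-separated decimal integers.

'p': a..z range, 26 + ord('p') − ord('a') = 41
'4': 0..9 range, 52 + ord('4') − ord('0') = 56
'9': 0..9 range, 52 + ord('9') − ord('0') = 61
'Q': A..Z range, ord('Q') − ord('A') = 16
'v': a..z range, 26 + ord('v') − ord('a') = 47
'n': a..z range, 26 + ord('n') − ord('a') = 39
'7': 0..9 range, 52 + ord('7') − ord('0') = 59

Answer: 41 56 61 16 47 39 59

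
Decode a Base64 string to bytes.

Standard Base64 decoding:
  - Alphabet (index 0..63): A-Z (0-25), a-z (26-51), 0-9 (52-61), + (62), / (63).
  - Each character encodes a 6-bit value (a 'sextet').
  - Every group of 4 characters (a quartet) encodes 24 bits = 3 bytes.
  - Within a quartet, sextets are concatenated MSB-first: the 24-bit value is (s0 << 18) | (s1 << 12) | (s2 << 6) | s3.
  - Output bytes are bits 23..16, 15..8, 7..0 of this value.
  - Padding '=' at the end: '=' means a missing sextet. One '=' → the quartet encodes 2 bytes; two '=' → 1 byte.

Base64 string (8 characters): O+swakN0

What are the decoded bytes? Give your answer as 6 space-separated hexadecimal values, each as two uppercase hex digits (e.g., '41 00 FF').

Answer: 3B EB 30 6A 43 74

Derivation:
After char 0 ('O'=14): chars_in_quartet=1 acc=0xE bytes_emitted=0
After char 1 ('+'=62): chars_in_quartet=2 acc=0x3BE bytes_emitted=0
After char 2 ('s'=44): chars_in_quartet=3 acc=0xEFAC bytes_emitted=0
After char 3 ('w'=48): chars_in_quartet=4 acc=0x3BEB30 -> emit 3B EB 30, reset; bytes_emitted=3
After char 4 ('a'=26): chars_in_quartet=1 acc=0x1A bytes_emitted=3
After char 5 ('k'=36): chars_in_quartet=2 acc=0x6A4 bytes_emitted=3
After char 6 ('N'=13): chars_in_quartet=3 acc=0x1A90D bytes_emitted=3
After char 7 ('0'=52): chars_in_quartet=4 acc=0x6A4374 -> emit 6A 43 74, reset; bytes_emitted=6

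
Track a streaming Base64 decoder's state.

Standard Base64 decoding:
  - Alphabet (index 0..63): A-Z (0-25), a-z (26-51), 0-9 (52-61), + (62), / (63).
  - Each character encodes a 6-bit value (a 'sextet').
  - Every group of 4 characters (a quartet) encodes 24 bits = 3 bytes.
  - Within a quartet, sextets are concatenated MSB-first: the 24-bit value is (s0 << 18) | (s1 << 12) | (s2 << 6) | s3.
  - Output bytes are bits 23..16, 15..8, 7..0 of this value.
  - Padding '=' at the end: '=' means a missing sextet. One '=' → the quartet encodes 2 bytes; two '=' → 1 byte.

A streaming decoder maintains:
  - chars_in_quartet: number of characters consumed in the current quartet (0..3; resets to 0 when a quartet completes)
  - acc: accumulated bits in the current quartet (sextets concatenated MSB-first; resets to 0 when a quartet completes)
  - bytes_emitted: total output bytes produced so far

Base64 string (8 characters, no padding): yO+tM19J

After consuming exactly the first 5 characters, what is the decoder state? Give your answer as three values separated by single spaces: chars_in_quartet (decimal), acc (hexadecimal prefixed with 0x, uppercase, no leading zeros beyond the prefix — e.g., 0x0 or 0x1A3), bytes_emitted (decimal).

Answer: 1 0xC 3

Derivation:
After char 0 ('y'=50): chars_in_quartet=1 acc=0x32 bytes_emitted=0
After char 1 ('O'=14): chars_in_quartet=2 acc=0xC8E bytes_emitted=0
After char 2 ('+'=62): chars_in_quartet=3 acc=0x323BE bytes_emitted=0
After char 3 ('t'=45): chars_in_quartet=4 acc=0xC8EFAD -> emit C8 EF AD, reset; bytes_emitted=3
After char 4 ('M'=12): chars_in_quartet=1 acc=0xC bytes_emitted=3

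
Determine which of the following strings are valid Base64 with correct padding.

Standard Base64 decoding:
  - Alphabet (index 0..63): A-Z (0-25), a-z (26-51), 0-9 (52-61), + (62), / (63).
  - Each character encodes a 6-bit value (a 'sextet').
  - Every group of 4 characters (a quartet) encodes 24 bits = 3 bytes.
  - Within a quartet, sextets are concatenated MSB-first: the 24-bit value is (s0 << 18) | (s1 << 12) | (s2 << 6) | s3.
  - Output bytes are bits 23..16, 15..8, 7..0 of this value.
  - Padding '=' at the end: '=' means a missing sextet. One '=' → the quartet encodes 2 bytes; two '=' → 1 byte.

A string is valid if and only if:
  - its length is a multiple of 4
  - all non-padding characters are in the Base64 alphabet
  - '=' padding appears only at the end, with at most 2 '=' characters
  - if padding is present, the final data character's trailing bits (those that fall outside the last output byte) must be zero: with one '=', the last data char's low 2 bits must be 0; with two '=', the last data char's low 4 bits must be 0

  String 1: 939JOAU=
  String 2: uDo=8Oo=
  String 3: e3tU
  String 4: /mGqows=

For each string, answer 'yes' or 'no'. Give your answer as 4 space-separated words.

String 1: '939JOAU=' → valid
String 2: 'uDo=8Oo=' → invalid (bad char(s): ['=']; '=' in middle)
String 3: 'e3tU' → valid
String 4: '/mGqows=' → valid

Answer: yes no yes yes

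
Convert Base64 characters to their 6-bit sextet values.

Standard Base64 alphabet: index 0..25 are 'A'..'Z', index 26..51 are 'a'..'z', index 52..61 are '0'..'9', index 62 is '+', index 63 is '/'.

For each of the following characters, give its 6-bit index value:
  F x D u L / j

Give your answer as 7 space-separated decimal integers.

'F': A..Z range, ord('F') − ord('A') = 5
'x': a..z range, 26 + ord('x') − ord('a') = 49
'D': A..Z range, ord('D') − ord('A') = 3
'u': a..z range, 26 + ord('u') − ord('a') = 46
'L': A..Z range, ord('L') − ord('A') = 11
'/': index 63
'j': a..z range, 26 + ord('j') − ord('a') = 35

Answer: 5 49 3 46 11 63 35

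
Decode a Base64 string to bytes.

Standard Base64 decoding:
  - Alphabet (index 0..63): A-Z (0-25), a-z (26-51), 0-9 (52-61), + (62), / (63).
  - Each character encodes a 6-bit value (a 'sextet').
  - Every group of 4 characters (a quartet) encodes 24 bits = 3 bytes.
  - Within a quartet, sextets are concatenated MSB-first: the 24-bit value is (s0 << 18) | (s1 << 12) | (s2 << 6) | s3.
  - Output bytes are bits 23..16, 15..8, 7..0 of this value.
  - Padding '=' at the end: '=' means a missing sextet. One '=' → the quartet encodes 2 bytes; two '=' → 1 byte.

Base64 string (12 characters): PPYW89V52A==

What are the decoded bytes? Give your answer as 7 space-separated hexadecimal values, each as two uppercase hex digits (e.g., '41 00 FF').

Answer: 3C F6 16 F3 D5 79 D8

Derivation:
After char 0 ('P'=15): chars_in_quartet=1 acc=0xF bytes_emitted=0
After char 1 ('P'=15): chars_in_quartet=2 acc=0x3CF bytes_emitted=0
After char 2 ('Y'=24): chars_in_quartet=3 acc=0xF3D8 bytes_emitted=0
After char 3 ('W'=22): chars_in_quartet=4 acc=0x3CF616 -> emit 3C F6 16, reset; bytes_emitted=3
After char 4 ('8'=60): chars_in_quartet=1 acc=0x3C bytes_emitted=3
After char 5 ('9'=61): chars_in_quartet=2 acc=0xF3D bytes_emitted=3
After char 6 ('V'=21): chars_in_quartet=3 acc=0x3CF55 bytes_emitted=3
After char 7 ('5'=57): chars_in_quartet=4 acc=0xF3D579 -> emit F3 D5 79, reset; bytes_emitted=6
After char 8 ('2'=54): chars_in_quartet=1 acc=0x36 bytes_emitted=6
After char 9 ('A'=0): chars_in_quartet=2 acc=0xD80 bytes_emitted=6
Padding '==': partial quartet acc=0xD80 -> emit D8; bytes_emitted=7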